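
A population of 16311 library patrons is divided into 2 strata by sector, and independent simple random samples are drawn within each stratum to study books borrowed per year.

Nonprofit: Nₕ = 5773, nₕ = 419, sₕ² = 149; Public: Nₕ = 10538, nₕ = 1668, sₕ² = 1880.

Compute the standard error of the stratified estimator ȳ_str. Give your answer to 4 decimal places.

Var(ȳ_str) = Σₕ Wₕ²(1 − fₕ)sₕ²/nₕ with Wₕ = Nₕ/N, N = 16311.
Nonprofit: Wₕ = 0.35393293; term = 0.35393293²·(1 − 0.07257925)·149/419 = 0.041313405.
Public: Wₕ = 0.64606707; term = 0.64606707²·(1 − 0.15828430)·1880/1668 = 0.39598838.
Sum = 0.43730179.
SE = √(0.43730179) = 0.6613.

0.6613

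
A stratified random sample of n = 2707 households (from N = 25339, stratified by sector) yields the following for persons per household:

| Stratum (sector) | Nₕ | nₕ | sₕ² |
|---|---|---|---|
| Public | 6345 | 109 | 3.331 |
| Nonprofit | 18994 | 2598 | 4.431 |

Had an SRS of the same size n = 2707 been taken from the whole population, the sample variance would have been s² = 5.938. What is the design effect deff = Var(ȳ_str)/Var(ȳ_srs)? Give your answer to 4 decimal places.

Var(ȳ_str) = Σ Wₕ²(1−fₕ)sₕ²/nₕ with Wₕ = Nₕ/25339:
  Public: (6345/25339)²·(1−109/6345)·3.331/109 = 0.0018832454
  Nonprofit: (18994/25339)²·(1−2598/18994)·4.431/2598 = 8.2725234 × 10^-4
  → Var(ȳ_str) = 0.0027104977.
Var(ȳ_srs) = (1 − 2707/25339)·5.938/2707 = 0.0019592299.
deff = 0.0027104977 / 0.0019592299 = 1.3835.

1.3835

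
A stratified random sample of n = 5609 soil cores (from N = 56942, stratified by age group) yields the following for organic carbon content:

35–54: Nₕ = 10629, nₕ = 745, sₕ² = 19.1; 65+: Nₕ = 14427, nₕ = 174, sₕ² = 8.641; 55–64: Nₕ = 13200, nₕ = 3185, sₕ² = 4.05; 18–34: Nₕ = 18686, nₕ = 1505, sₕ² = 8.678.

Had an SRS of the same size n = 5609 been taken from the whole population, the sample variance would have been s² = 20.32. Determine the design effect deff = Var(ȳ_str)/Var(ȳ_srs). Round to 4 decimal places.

1.4094

Var(ȳ_str) = Σ Wₕ²(1−fₕ)sₕ²/nₕ with Wₕ = Nₕ/56942:
  35–54: (10629/56942)²·(1−745/10629)·19.1/745 = 8.3068583 × 10^-4
  65+: (14427/56942)²·(1−174/14427)·8.641/174 = 0.0031494277
  55–64: (13200/56942)²·(1−3185/13200)·4.05/3185 = 5.184478 × 10^-5
  18–34: (18686/56942)²·(1−1505/18686)·8.678/1505 = 5.7092951 × 10^-4
  → Var(ȳ_str) = 0.0046028878.
Var(ȳ_srs) = (1 − 5609/56942)·20.32/5609 = 0.0032658948.
deff = 0.0046028878 / 0.0032658948 = 1.4094.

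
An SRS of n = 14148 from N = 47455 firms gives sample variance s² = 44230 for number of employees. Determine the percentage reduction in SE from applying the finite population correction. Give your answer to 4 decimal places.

16.2226

f = n/N = 14148/47455 = 0.29813508.
SE_no-fpc = √(s²/n) = 1.7681168; SE_fpc = √((1−f)s²/n) = 1.4812819.
Ratio = √(1−f) = 0.83777379. Reduction = 100·(1 − 0.83777379) = 16.2226%.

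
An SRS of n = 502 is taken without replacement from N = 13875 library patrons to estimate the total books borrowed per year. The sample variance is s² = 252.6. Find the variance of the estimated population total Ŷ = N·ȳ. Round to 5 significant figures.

Var(Ŷ) = N²·Var(ȳ) = N²·(1 − n/N)·s²/n.
f = 502/13875 = 0.03618018; Var(ȳ) = 0.96381982·252.6/502 = 0.48498185.
Var(Ŷ) = 13875² · 0.48498185 = 9.3366584 × 10^7.

9.3367 × 10^7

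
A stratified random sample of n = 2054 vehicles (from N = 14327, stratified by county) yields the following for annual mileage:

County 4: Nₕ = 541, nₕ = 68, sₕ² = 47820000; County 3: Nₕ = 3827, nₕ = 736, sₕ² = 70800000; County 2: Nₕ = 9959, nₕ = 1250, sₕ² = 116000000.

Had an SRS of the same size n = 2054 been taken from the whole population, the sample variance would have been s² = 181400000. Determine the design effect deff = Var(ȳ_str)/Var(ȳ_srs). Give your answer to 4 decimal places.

0.6032

Var(ȳ_str) = Σ Wₕ²(1−fₕ)sₕ²/nₕ with Wₕ = Nₕ/14327:
  County 4: (541/14327)²·(1−68/541)·47820000/68 = 876.69503
  County 3: (3827/14327)²·(1−736/3827)·70800000/736 = 5543.7341
  County 2: (9959/14327)²·(1−1250/9959)·116000000/1250 = 39212.224
  → Var(ȳ_str) = 45632.653.
Var(ȳ_srs) = (1 − 2054/14327)·181400000/2054 = 75654.073.
deff = 45632.653 / 75654.073 = 0.6032.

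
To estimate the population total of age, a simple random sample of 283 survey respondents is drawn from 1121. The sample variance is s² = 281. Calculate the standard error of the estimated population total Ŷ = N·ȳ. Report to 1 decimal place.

965.8

Var(Ŷ) = N²·Var(ȳ) = N²·(1 − n/N)·s²/n.
f = 283/1121 = 0.25245317; Var(ȳ) = 0.74754683·281/283 = 0.74226382.
Var(Ŷ) = 1121² · 0.74226382 = 932759.15.
SE(Ŷ) = √(932759.15) = 965.8.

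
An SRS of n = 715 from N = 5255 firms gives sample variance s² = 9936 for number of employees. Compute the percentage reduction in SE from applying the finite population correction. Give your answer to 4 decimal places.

f = n/N = 715/5255 = 0.13606089.
SE_no-fpc = √(s²/n) = 3.7278014; SE_fpc = √((1−f)s²/n) = 3.464929.
Ratio = √(1−f) = 0.92948325. Reduction = 100·(1 − 0.92948325) = 7.0517%.

7.0517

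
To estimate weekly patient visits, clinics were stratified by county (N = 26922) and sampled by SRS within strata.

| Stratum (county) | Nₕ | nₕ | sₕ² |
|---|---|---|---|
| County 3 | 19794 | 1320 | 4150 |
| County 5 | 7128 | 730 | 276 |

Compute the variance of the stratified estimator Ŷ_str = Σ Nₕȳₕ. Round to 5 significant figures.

Var(Ŷ_str) = Σₕ Nₕ²(1 − fₕ)sₕ²/nₕ.
County 3: 19794²·(1 − 1320/19794)·4150/1320 = 1.149658 × 10^9.
County 5: 7128²·(1 − 730/7128)·276/730 = 1.7242417 × 10^7.
Sum = 1.1669004 × 10^9.

1.1669 × 10^9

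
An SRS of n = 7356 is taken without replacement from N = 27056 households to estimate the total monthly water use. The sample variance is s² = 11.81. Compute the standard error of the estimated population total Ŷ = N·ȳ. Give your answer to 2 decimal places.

925.06

Var(Ŷ) = N²·Var(ȳ) = N²·(1 − n/N)·s²/n.
f = 7356/27056 = 0.27188054; Var(ȳ) = 0.72811946·11.81/7356 = 0.00116899.
Var(Ŷ) = 27056² · 0.00116899 = 855732.4.
SE(Ŷ) = √(855732.4) = 925.06.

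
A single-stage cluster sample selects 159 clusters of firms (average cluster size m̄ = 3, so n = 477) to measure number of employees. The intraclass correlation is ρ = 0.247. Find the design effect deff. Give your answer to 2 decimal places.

1.49

deff = 1 + (3 − 1)·0.247 = 1 + 0.494 = 1.494.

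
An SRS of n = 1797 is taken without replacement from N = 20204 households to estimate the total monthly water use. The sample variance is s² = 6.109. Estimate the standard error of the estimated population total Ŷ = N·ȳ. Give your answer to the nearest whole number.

Var(Ŷ) = N²·Var(ȳ) = N²·(1 − n/N)·s²/n.
f = 1797/20204 = 0.08894278; Var(ȳ) = 0.91105722·6.109/1797 = 0.0030971889.
Var(Ŷ) = 20204² · 0.0030971889 = 1.2642775 × 10^6.
SE(Ŷ) = √(1.2642775 × 10^6) = 1124.

1124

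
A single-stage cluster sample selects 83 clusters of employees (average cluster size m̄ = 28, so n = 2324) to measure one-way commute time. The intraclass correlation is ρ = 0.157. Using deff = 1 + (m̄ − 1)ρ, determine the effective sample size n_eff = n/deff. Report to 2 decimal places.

deff = 1 + (28 − 1)·0.157 = 1 + 4.239 = 5.239.
n_eff = 2324 / 5.239 = 443.60.

443.60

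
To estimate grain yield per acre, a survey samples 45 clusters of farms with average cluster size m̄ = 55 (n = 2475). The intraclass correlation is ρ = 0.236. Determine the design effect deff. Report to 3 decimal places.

13.744

deff = 1 + (55 − 1)·0.236 = 1 + 12.744 = 13.744.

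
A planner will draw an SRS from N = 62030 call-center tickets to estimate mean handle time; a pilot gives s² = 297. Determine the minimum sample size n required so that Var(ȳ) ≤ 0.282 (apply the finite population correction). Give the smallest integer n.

Without fpc, n₀ = s²/D = 297/0.282 = 1053.1915.
With fpc, (1 − n/N)·s²/n ≤ D requires n ≥ n₀/(1 + n₀/N) = 1053.1915/(1 + 1053.1915/62030) = 1035.6082.
Rounding up, n = 1036.

1036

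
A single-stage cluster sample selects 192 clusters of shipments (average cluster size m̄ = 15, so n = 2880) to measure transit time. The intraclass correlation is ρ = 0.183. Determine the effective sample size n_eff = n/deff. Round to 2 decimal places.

deff = 1 + (15 − 1)·0.183 = 1 + 2.562 = 3.562.
n_eff = 2880 / 3.562 = 808.53.

808.53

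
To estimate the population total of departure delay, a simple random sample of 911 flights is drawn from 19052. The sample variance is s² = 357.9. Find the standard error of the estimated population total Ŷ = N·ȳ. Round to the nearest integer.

11653

Var(Ŷ) = N²·Var(ȳ) = N²·(1 − n/N)·s²/n.
f = 911/19052 = 0.04781650; Var(ȳ) = 0.95218350·357.9/911 = 0.37407955.
Var(Ŷ) = 19052² · 0.37407955 = 1.3578291 × 10^8.
SE(Ŷ) = √(1.3578291 × 10^8) = 11653.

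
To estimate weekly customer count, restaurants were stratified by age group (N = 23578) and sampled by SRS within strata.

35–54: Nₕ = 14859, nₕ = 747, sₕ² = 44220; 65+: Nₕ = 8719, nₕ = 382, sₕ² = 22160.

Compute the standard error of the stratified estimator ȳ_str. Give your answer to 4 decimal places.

5.4694

Var(ȳ_str) = Σₕ Wₕ²(1 − fₕ)sₕ²/nₕ with Wₕ = Nₕ/N, N = 23578.
35–54: Wₕ = 0.63020612; term = 0.63020612²·(1 − 0.05027256)·44220/747 = 22.328645.
65+: Wₕ = 0.36979388; term = 0.36979388²·(1 − 0.04381236)·22160/382 = 7.5852333.
Sum = 29.913878.
SE = √(29.913878) = 5.4694.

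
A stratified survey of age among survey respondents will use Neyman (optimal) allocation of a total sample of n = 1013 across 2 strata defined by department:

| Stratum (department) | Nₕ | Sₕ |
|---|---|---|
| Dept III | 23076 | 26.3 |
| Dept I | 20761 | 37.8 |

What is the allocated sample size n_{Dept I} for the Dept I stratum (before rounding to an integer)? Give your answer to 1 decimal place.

571.2

Neyman allocation: nₕ = n·NₕSₕ / Σⱼ NⱼSⱼ.
Σ NⱼSⱼ = 23076·26.3 + 20761·37.8 = 1.3916646 × 10^6.
n_{Dept I} = 1013·20761·37.8 / (1.3916646 × 10^6) = 571.2.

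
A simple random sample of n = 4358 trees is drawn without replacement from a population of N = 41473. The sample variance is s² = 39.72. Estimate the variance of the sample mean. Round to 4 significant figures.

0.008157

Under SRS without replacement, Var(ȳ) = (1 − f)·s²/n with f = n/N = 4358/41473 = 0.10508041.
Var(ȳ) = (1 − 0.10508041)·39.72/4358 = 0.89491959·0.0091142726 = 0.0081565411.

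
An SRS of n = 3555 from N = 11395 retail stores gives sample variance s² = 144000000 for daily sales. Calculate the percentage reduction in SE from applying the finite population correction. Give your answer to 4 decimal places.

17.0530

f = n/N = 3555/11395 = 0.31197894.
SE_no-fpc = √(s²/n) = 201.26184; SE_fpc = √((1−f)s²/n) = 166.94073.
Ratio = √(1−f) = 0.82947035. Reduction = 100·(1 − 0.82947035) = 17.0530%.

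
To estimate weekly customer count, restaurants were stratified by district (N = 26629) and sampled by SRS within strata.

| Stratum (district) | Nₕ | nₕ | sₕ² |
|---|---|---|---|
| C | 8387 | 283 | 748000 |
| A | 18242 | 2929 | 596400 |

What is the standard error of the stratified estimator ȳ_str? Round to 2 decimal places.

18.26

Var(ȳ_str) = Σₕ Wₕ²(1 − fₕ)sₕ²/nₕ with Wₕ = Nₕ/N, N = 26629.
C: Wₕ = 0.31495738; term = 0.31495738²·(1 − 0.03374270)·748000/283 = 253.34452.
A: Wₕ = 0.68504262; term = 0.68504262²·(1 − 0.16056353)·596400/2929 = 80.212358.
Sum = 333.55688.
SE = √(333.55688) = 18.26.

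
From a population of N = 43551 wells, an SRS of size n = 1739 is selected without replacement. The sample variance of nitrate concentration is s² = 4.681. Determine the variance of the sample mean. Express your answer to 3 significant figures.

Under SRS without replacement, Var(ȳ) = (1 − f)·s²/n with f = n/N = 1739/43551 = 0.03993020.
Var(ȳ) = (1 − 0.03993020)·4.681/1739 = 0.96006980·0.0026917769 = 0.0025842937.

0.00258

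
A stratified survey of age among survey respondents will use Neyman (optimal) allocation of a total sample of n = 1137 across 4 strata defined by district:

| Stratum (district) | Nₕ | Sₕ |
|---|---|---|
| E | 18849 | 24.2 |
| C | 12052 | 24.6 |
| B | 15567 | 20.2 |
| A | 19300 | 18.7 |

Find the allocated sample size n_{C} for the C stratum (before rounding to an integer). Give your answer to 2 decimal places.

Neyman allocation: nₕ = n·NₕSₕ / Σⱼ NⱼSⱼ.
Σ NⱼSⱼ = 18849·24.2 + 12052·24.6 + 15567·20.2 + 19300·18.7 = 1.4279884 × 10^6.
n_{C} = 1137·12052·24.6 / (1.4279884 × 10^6) = 236.06.

236.06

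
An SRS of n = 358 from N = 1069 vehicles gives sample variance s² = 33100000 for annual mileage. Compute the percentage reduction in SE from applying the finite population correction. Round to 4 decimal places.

18.4459

f = n/N = 358/1069 = 0.33489242.
SE_no-fpc = √(s²/n) = 304.06924; SE_fpc = √((1−f)s²/n) = 247.98101.
Ratio = √(1−f) = 0.81554128. Reduction = 100·(1 − 0.81554128) = 18.4459%.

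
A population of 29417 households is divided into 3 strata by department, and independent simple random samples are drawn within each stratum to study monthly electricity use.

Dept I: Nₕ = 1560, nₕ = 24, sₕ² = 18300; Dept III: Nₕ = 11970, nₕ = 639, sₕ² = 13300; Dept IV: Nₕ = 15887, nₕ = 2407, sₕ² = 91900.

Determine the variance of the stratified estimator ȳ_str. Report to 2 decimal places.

Var(ȳ_str) = Σₕ Wₕ²(1 − fₕ)sₕ²/nₕ with Wₕ = Nₕ/N, N = 29417.
Dept I: Wₕ = 0.05303056; term = 0.05303056²·(1 − 0.01538462)·18300/24 = 2.1113435.
Dept III: Wₕ = 0.40690757; term = 0.40690757²·(1 − 0.05338346)·13300/639 = 3.2622438.
Dept IV: Wₕ = 0.54006187; term = 0.54006187²·(1 − 0.15150752)·91900/2407 = 9.4487519.
Sum = 14.822339.

14.82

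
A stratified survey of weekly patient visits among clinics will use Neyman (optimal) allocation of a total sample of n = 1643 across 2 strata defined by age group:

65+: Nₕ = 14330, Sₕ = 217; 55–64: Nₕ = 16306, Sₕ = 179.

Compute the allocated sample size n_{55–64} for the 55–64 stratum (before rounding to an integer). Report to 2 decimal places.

795.49

Neyman allocation: nₕ = n·NₕSₕ / Σⱼ NⱼSⱼ.
Σ NⱼSⱼ = 14330·217 + 16306·179 = 6.028384 × 10^6.
n_{55–64} = 1643·16306·179 / (6.028384 × 10^6) = 795.49.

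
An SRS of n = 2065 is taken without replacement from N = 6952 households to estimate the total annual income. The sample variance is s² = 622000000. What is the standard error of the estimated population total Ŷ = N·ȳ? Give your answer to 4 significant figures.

3.199 × 10^6

Var(Ŷ) = N²·Var(ȳ) = N²·(1 − n/N)·s²/n.
f = 2065/6952 = 0.29703682; Var(ȳ) = 0.70296318·622000000/2065 = 211740.
Var(Ŷ) = 6952² · 211740 = 1.0233459 × 10^13.
SE(Ŷ) = √(1.0233459 × 10^13) = 3.199 × 10^6.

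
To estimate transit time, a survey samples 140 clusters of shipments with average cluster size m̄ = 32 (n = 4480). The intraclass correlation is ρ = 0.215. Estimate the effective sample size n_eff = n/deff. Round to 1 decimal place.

584.5

deff = 1 + (32 − 1)·0.215 = 1 + 6.665 = 7.665.
n_eff = 4480 / 7.665 = 584.5.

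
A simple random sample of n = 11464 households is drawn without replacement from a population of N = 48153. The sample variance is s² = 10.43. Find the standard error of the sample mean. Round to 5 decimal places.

Under SRS without replacement, Var(ȳ) = (1 − f)·s²/n with f = n/N = 11464/48153 = 0.23807447.
Var(ȳ) = (1 − 0.23807447)·10.43/11464 = 0.76192553·9.0980461 × 10^-4 = 6.9320336 × 10^-4.
SE(ȳ) = √(6.9320336 × 10^-4) = 0.02633.

0.02633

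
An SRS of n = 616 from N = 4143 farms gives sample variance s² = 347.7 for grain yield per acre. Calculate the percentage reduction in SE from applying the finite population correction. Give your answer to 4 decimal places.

7.7332

f = n/N = 616/4143 = 0.14868453.
SE_no-fpc = √(s²/n) = 0.75129758; SE_fpc = √((1−f)s²/n) = 0.69319792.
Ratio = √(1−f) = 0.92266758. Reduction = 100·(1 − 0.92266758) = 7.7332%.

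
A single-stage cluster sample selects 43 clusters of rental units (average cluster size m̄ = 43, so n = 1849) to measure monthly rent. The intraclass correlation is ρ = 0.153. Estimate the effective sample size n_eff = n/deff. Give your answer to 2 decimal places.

248.99

deff = 1 + (43 − 1)·0.153 = 1 + 6.426 = 7.426.
n_eff = 1849 / 7.426 = 248.99.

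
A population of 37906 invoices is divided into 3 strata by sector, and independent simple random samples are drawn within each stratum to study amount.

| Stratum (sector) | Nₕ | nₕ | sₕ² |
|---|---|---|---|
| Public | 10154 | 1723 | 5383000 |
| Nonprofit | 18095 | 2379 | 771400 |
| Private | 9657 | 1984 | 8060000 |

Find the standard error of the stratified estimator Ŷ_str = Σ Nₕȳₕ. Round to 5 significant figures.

812830

Var(Ŷ_str) = Σₕ Nₕ²(1 − fₕ)sₕ²/nₕ.
Public: 10154²·(1 − 1723/10154)·5383000/1723 = 2.6745785 × 10^11.
Nonprofit: 18095²·(1 − 2379/18095)·771400/2379 = 9.2211651 × 10^10.
Private: 9657²·(1 − 1984/9657)·8060000/1984 = 3.0102378 × 10^11.
Sum = 6.6069328 × 10^11.
SE = √(6.6069328 × 10^11) = 812830.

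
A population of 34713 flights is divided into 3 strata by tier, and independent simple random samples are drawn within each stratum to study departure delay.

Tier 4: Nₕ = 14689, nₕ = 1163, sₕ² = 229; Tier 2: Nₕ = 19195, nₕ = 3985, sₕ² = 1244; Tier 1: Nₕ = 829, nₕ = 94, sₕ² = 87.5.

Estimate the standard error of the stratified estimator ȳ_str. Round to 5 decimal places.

0.32950

Var(ȳ_str) = Σₕ Wₕ²(1 − fₕ)sₕ²/nₕ with Wₕ = Nₕ/N, N = 34713.
Tier 4: Wₕ = 0.42315559; term = 0.42315559²·(1 − 0.07917489)·229/1163 = 0.032466321.
Tier 2: Wₕ = 0.55296287; term = 0.55296287²·(1 − 0.20760615)·1244/3985 = 0.075635397.
Tier 1: Wₕ = 0.02388154; term = 0.02388154²·(1 − 0.11338963)·87.5/94 = 4.7069304 × 10^-4.
Sum = 0.10857241.
SE = √(0.10857241) = 0.32950.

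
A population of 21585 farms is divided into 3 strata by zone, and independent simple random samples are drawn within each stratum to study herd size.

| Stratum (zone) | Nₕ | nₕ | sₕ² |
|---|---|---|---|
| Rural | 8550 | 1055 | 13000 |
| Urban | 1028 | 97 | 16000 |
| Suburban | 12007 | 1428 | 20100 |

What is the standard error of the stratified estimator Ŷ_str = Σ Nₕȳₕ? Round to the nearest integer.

Var(Ŷ_str) = Σₕ Nₕ²(1 − fₕ)sₕ²/nₕ.
Rural: 8550²·(1 − 1055/8550)·13000/1055 = 7.896391 × 10^8.
Urban: 1028²·(1 − 97/1028)·16000/97 = 1.5786689 × 10^8.
Suburban: 12007²·(1 − 1428/12007)·20100/1428 = 1.7879155 × 10^9.
Sum = 2.7354215 × 10^9.
SE = √(2.7354215 × 10^9) = 52301.

52301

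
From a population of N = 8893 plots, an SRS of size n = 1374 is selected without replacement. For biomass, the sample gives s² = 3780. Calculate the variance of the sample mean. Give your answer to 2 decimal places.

2.33

Under SRS without replacement, Var(ȳ) = (1 − f)·s²/n with f = n/N = 1374/8893 = 0.15450354.
Var(ȳ) = (1 − 0.15450354)·3780/1374 = 0.84549646·2.7510917 = 2.3260383.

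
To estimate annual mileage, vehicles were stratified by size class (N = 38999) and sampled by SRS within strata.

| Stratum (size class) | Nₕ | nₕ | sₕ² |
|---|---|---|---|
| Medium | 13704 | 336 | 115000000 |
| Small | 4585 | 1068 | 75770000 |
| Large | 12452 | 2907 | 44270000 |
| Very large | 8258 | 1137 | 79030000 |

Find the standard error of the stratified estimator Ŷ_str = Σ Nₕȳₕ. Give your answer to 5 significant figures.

8.3512 × 10^6

Var(Ŷ_str) = Σₕ Nₕ²(1 − fₕ)sₕ²/nₕ.
Medium: 13704²·(1 − 336/13704)·115000000/336 = 6.2700694 × 10^13.
Small: 4585²·(1 − 1068/4585)·75770000/1068 = 1.1440309 × 10^12.
Large: 12452²·(1 − 2907/12452)·44270000/2907 = 1.810004 × 10^12.
Very large: 8258²·(1 − 1137/8258)·79030000/1137 = 4.0874023 × 10^12.
Sum = 6.9742131 × 10^13.
SE = √(6.9742131 × 10^13) = 8.3512 × 10^6.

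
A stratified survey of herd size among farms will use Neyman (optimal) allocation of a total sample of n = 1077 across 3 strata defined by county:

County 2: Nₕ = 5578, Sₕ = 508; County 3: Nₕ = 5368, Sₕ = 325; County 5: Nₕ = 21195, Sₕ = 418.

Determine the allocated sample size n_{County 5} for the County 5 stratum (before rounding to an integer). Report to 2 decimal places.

Neyman allocation: nₕ = n·NₕSₕ / Σⱼ NⱼSⱼ.
Σ NⱼSⱼ = 5578·508 + 5368·325 + 21195·418 = 1.3437734 × 10^7.
n_{County 5} = 1077·21195·418 / (1.3437734 × 10^7) = 710.07.

710.07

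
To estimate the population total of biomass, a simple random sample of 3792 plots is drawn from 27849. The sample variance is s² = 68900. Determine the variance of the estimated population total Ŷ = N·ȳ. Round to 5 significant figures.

1.2173 × 10^10

Var(Ŷ) = N²·Var(ȳ) = N²·(1 − n/N)·s²/n.
f = 3792/27849 = 0.13616288; Var(ȳ) = 0.86383712·68900/3792 = 15.695775.
Var(Ŷ) = 27849² · 15.695775 = 1.2173122 × 10^10.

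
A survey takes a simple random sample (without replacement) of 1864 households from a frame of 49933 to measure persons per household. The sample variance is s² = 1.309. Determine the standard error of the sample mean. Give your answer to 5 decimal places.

0.02600

Under SRS without replacement, Var(ȳ) = (1 − f)·s²/n with f = n/N = 1864/49933 = 0.03733002.
Var(ȳ) = (1 − 0.03733002)·1.309/1864 = 0.96266998·7.0225322 × 10^-4 = 6.7603809 × 10^-4.
SE(ȳ) = √(6.7603809 × 10^-4) = 0.02600.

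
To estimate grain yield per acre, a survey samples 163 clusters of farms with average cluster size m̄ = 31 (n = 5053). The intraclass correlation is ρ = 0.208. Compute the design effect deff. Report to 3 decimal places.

deff = 1 + (31 − 1)·0.208 = 1 + 6.24 = 7.24.

7.240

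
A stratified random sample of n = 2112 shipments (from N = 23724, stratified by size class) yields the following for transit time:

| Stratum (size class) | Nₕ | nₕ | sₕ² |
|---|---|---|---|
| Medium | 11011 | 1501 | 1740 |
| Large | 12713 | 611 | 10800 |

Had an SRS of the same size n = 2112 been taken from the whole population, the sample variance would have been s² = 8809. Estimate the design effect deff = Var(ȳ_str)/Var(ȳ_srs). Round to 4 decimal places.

Var(ȳ_str) = Σ Wₕ²(1−fₕ)sₕ²/nₕ with Wₕ = Nₕ/23724:
  Medium: (11011/23724)²·(1−1501/11011)·1740/1501 = 0.2156751
  Large: (12713/23724)²·(1−611/12713)·10800/611 = 4.8318329
  → Var(ȳ_str) = 5.047508.
Var(ȳ_srs) = (1 − 2112/23724)·8809/2112 = 3.7996163.
deff = 5.047508 / 3.7996163 = 1.3284.

1.3284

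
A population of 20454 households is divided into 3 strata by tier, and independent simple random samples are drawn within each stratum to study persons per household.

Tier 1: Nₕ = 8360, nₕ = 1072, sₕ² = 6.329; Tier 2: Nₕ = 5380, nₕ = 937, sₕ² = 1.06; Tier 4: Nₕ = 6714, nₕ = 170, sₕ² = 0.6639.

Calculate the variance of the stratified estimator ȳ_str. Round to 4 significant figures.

0.001335

Var(ȳ_str) = Σₕ Wₕ²(1 − fₕ)sₕ²/nₕ with Wₕ = Nₕ/N, N = 20454.
Tier 1: Wₕ = 0.40872201; term = 0.40872201²·(1 − 0.12822967)·6.329/1072 = 8.59802 × 10^-4.
Tier 2: Wₕ = 0.26302924; term = 0.26302924²·(1 − 0.17416357)·1.06/937 = 6.463509 × 10^-5.
Tier 4: Wₕ = 0.32824875; term = 0.32824875²·(1 − 0.02532023)·0.6639/170 = 4.1013032 × 10^-4.
Sum = 0.0013345674.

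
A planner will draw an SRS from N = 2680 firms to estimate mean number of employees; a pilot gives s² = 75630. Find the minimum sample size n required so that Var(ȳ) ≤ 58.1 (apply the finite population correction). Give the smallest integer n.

Without fpc, n₀ = s²/D = 75630/58.1 = 1301.7212.
With fpc, (1 − n/N)·s²/n ≤ D requires n ≥ n₀/(1 + n₀/N) = 1301.7212/(1 + 1301.7212/2680) = 876.1570.
Rounding up, n = 877.

877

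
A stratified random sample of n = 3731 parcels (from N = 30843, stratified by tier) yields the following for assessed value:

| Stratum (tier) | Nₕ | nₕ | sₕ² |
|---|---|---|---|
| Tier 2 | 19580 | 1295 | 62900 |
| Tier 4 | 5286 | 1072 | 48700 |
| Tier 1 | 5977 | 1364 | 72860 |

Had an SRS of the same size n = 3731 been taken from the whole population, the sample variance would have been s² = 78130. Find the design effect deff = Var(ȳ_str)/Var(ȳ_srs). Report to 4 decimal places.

1.1350

Var(ȳ_str) = Σ Wₕ²(1−fₕ)sₕ²/nₕ with Wₕ = Nₕ/30843:
  Tier 2: (19580/30843)²·(1−1295/19580)·62900/1295 = 18.279963
  Tier 4: (5286/30843)²·(1−1072/5286)·48700/1072 = 1.0637575
  Tier 1: (5977/30843)²·(1−1364/5977)·72860/1364 = 1.5482043
  → Var(ȳ_str) = 20.891925.
Var(ȳ_srs) = (1 − 3731/30843)·78130/3731 = 18.407615.
deff = 20.891925 / 18.407615 = 1.1350.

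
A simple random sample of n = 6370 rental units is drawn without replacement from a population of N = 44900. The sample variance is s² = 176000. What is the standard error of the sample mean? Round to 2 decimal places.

Under SRS without replacement, Var(ȳ) = (1 − f)·s²/n with f = n/N = 6370/44900 = 0.14187082.
Var(ȳ) = (1 − 0.14187082)·176000/6370 = 0.85812918·27.629513 = 23.709692.
SE(ȳ) = √(23.709692) = 4.87.

4.87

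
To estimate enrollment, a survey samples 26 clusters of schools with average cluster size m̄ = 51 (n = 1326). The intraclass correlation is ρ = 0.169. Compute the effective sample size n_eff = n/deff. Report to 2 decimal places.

deff = 1 + (51 − 1)·0.169 = 1 + 8.45 = 9.45.
n_eff = 1326 / 9.45 = 140.32.

140.32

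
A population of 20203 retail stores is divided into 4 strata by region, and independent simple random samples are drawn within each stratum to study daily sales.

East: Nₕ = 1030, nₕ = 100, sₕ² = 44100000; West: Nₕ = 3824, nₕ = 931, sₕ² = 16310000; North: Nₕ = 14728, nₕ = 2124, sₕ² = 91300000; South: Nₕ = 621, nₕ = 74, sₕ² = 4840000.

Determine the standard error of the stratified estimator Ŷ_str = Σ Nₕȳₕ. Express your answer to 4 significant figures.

2.936 × 10^6

Var(Ŷ_str) = Σₕ Nₕ²(1 − fₕ)sₕ²/nₕ.
East: 1030²·(1 − 100/1030)·44100000/100 = 4.224339 × 10^11.
West: 3824²·(1 − 931/3824)·16310000/931 = 1.9380751 × 10^11.
North: 14728²·(1 − 2124/14728)·91300000/2124 = 7.9793669 × 10^12.
South: 621²·(1 − 74/621)·4840000/74 = 2.2217366 × 10^10.
Sum = 8.6178257 × 10^12.
SE = √(8.6178257 × 10^12) = 2.936 × 10^6.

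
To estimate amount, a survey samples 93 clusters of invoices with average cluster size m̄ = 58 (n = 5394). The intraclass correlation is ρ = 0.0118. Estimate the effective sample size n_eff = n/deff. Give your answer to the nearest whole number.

3225

deff = 1 + (58 − 1)·0.0118 = 1 + 0.6726 = 1.6726.
n_eff = 5394 / 1.6726 = 3225.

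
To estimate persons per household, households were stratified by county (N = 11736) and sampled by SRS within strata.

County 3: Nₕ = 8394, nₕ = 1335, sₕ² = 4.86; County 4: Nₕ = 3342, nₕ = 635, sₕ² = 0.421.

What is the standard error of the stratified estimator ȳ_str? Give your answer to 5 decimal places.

0.04012

Var(ȳ_str) = Σₕ Wₕ²(1 − fₕ)sₕ²/nₕ with Wₕ = Nₕ/N, N = 11736.
County 3: Wₕ = 0.71523517; term = 0.71523517²·(1 − 0.15904217)·4.86/1335 = 0.0015661269.
County 4: Wₕ = 0.28476483; term = 0.28476483²·(1 − 0.19000598)·0.421/635 = 4.3547464 × 10^-5.
Sum = 0.0016096744.
SE = √(0.0016096744) = 0.04012.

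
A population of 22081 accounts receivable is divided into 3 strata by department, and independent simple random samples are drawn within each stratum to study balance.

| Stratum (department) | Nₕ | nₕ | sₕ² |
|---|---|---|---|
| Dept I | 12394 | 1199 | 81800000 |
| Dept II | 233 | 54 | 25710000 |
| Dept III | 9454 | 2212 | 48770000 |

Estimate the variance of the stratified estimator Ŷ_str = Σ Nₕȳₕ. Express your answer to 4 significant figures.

1.100 × 10^13

Var(Ŷ_str) = Σₕ Nₕ²(1 − fₕ)sₕ²/nₕ.
Dept I: 12394²·(1 − 1199/12394)·81800000/1199 = 9.46607 × 10^12.
Dept II: 233²·(1 − 54/233)·25710000/54 = 1.9857166 × 10^10.
Dept III: 9454²·(1 − 2212/9454)·48770000/2212 = 1.50953 × 10^12.
Sum = 1.0995457 × 10^13.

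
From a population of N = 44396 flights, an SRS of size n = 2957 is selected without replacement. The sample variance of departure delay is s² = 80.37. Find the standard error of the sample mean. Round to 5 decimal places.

Under SRS without replacement, Var(ȳ) = (1 − f)·s²/n with f = n/N = 2957/44396 = 0.06660510.
Var(ȳ) = (1 − 0.06660510)·80.37/2957 = 0.93339490·0.027179574 = 0.025369276.
SE(ȳ) = √(0.025369276) = 0.15928.

0.15928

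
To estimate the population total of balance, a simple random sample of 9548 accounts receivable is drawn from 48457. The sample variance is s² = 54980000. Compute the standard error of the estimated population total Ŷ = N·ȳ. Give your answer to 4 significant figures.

3.295 × 10^6

Var(Ŷ) = N²·Var(ȳ) = N²·(1 − n/N)·s²/n.
f = 9548/48457 = 0.19704068; Var(ȳ) = 0.80295932·54980000/9548 = 4623.6598.
Var(Ŷ) = 48457² · 4623.6598 = 1.0856727 × 10^13.
SE(Ŷ) = √(1.0856727 × 10^13) = 3.295 × 10^6.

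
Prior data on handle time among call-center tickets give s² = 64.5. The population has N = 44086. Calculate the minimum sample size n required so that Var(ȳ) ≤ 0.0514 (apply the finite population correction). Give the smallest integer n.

1221

Without fpc, n₀ = s²/D = 64.5/0.0514 = 1254.8638.
With fpc, (1 − n/N)·s²/n ≤ D requires n ≥ n₀/(1 + n₀/N) = 1254.8638/(1 + 1254.8638/44086) = 1220.1339.
Rounding up, n = 1221.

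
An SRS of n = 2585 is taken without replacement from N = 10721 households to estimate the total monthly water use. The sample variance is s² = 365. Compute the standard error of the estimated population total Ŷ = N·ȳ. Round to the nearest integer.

Var(Ŷ) = N²·Var(ȳ) = N²·(1 − n/N)·s²/n.
f = 2585/10721 = 0.24111557; Var(ȳ) = 0.75888443·365/2585 = 0.10715389.
Var(Ŷ) = 10721² · 0.10715389 = 1.2316251 × 10^7.
SE(Ŷ) = √(1.2316251 × 10^7) = 3509.

3509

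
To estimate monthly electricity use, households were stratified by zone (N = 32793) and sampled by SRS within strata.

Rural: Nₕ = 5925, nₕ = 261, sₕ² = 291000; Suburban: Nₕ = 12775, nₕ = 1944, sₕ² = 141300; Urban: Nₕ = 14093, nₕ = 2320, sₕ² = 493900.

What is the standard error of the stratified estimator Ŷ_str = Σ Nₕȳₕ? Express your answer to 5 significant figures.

Var(Ŷ_str) = Σₕ Nₕ²(1 − fₕ)sₕ²/nₕ.
Rural: 5925²·(1 − 261/5925)·291000/261 = 3.7416579 × 10^10.
Suburban: 12775²·(1 − 1944/12775)·141300/1944 = 1.005716 × 10^10.
Urban: 14093²·(1 − 2320/14093)·493900/2320 = 3.5321703 × 10^10.
Sum = 8.2795442 × 10^10.
SE = √(8.2795442 × 10^10) = 287740.

287740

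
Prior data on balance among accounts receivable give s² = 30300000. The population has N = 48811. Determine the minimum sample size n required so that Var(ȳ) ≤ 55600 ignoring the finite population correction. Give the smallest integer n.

545

Without fpc, n₀ = s²/D = 30300000/55600 = 544.9640.
Rounding up, n = 545.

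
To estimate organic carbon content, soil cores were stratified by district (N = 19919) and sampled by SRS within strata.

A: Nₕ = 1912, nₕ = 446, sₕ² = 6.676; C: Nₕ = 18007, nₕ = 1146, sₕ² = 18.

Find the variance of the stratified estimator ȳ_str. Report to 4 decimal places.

0.0121

Var(ȳ_str) = Σₕ Wₕ²(1 − fₕ)sₕ²/nₕ with Wₕ = Nₕ/N, N = 19919.
A: Wₕ = 0.09598875; term = 0.09598875²·(1 − 0.23326360)·6.676/446 = 1.0574705 × 10^-4.
C: Wₕ = 0.90401125; term = 0.90401125²·(1 − 0.06364192)·18/1146 = 0.012019254.
Sum = 0.012125001.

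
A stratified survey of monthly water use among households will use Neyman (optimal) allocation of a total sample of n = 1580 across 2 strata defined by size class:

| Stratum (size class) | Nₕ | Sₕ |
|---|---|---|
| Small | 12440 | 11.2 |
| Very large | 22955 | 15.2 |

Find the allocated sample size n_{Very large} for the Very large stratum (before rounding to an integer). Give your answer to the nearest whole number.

Neyman allocation: nₕ = n·NₕSₕ / Σⱼ NⱼSⱼ.
Σ NⱼSⱼ = 12440·11.2 + 22955·15.2 = 488244.
n_{Very large} = 1580·22955·15.2 / 488244 = 1129.

1129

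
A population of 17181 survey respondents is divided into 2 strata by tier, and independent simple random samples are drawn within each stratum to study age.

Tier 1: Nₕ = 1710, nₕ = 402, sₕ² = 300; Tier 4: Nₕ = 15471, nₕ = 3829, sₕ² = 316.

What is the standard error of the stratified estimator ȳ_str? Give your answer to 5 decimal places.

Var(ȳ_str) = Σₕ Wₕ²(1 − fₕ)sₕ²/nₕ with Wₕ = Nₕ/N, N = 17181.
Tier 1: Wₕ = 0.09952855; term = 0.09952855²·(1 − 0.23508772)·300/402 = 0.0056546038.
Tier 4: Wₕ = 0.90047145; term = 0.90047145²·(1 − 0.24749531)·316/3829 = 0.050355953.
Sum = 0.056010557.
SE = √(0.056010557) = 0.23667.

0.23667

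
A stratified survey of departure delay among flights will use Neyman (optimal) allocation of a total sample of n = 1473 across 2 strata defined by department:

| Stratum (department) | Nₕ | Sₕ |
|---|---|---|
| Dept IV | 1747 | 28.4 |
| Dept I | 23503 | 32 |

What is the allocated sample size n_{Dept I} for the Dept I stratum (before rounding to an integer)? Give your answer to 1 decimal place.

1381.8

Neyman allocation: nₕ = n·NₕSₕ / Σⱼ NⱼSⱼ.
Σ NⱼSⱼ = 1747·28.4 + 23503·32 = 801710.8.
n_{Dept I} = 1473·23503·32 / 801710.8 = 1381.8.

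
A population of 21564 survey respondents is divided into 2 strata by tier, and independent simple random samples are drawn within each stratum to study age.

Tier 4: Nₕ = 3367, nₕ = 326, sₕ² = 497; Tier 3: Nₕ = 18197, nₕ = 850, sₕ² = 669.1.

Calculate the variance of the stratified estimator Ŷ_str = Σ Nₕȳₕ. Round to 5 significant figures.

2.6409 × 10^8

Var(Ŷ_str) = Σₕ Nₕ²(1 − fₕ)sₕ²/nₕ.
Tier 4: 3367²·(1 − 326/3367)·497/326 = 1.5609835 × 10^7.
Tier 3: 18197²·(1 − 850/18197)·669.1/850 = 2.4848277 × 10^8.
Sum = 2.6409261 × 10^8.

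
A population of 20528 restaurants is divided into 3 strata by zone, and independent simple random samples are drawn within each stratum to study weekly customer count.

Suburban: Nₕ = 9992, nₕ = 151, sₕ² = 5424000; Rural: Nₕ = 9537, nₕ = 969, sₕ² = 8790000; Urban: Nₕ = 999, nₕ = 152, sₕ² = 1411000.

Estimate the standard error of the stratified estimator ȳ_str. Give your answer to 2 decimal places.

Var(ȳ_str) = Σₕ Wₕ²(1 − fₕ)sₕ²/nₕ with Wₕ = Nₕ/N, N = 20528.
Suburban: Wₕ = 0.48674981; term = 0.48674981²·(1 − 0.01511209)·5424000/151 = 8381.8737.
Rural: Wₕ = 0.46458496; term = 0.46458496²·(1 − 0.10160428)·8790000/969 = 1758.9887.
Urban: Wₕ = 0.04866524; term = 0.04866524²·(1 − 0.15215215)·1411000/152 = 18.639705.
Sum = 10159.502.
SE = √(10159.502) = 100.79.

100.79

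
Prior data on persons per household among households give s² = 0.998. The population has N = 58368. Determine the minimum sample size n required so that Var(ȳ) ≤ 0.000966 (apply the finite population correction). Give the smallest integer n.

Without fpc, n₀ = s²/D = 0.998/0.000966 = 1033.1263.
With fpc, (1 − n/N)·s²/n ≤ D requires n ≥ n₀/(1 + n₀/N) = 1033.1263/(1 + 1033.1263/58368) = 1015.1578.
Rounding up, n = 1016.

1016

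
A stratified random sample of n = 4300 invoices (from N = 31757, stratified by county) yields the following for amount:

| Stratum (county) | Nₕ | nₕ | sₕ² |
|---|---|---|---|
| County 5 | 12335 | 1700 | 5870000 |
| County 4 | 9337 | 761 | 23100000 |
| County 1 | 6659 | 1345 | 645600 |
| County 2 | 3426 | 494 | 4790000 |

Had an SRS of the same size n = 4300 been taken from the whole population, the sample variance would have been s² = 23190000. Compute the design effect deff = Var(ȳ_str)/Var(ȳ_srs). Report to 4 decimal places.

0.6375

Var(ȳ_str) = Σ Wₕ²(1−fₕ)sₕ²/nₕ with Wₕ = Nₕ/31757:
  County 5: (12335/31757)²·(1−1700/12335)·5870000/1700 = 449.14533
  County 4: (9337/31757)²·(1−761/9337)·23100000/761 = 2410.1303
  County 1: (6659/31757)²·(1−1345/6659)·645600/1345 = 16.841969
  County 2: (3426/31757)²·(1−494/3426)·4790000/494 = 96.57861
  → Var(ȳ_str) = 2972.6962.
Var(ȳ_srs) = (1 − 4300/31757)·23190000/4300 = 4662.7906.
deff = 2972.6962 / 4662.7906 = 0.6375.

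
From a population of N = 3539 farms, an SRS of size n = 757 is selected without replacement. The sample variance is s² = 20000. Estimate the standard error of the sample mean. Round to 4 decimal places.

4.5573

Under SRS without replacement, Var(ȳ) = (1 − f)·s²/n with f = n/N = 757/3539 = 0.21390223.
Var(ȳ) = (1 − 0.21390223)·20000/757 = 0.78609777·26.420079 = 20.768765.
SE(ȳ) = √(20.768765) = 4.5573.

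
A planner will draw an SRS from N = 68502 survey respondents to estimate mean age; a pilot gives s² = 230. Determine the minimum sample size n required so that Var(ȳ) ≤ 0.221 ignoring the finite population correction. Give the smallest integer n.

Without fpc, n₀ = s²/D = 230/0.221 = 1040.7240.
Rounding up, n = 1041.

1041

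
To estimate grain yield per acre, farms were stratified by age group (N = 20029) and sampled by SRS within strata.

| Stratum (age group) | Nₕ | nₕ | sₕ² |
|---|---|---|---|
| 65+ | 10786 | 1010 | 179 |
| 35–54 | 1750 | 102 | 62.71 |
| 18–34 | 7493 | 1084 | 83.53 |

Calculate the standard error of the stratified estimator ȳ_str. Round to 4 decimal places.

0.2454

Var(ȳ_str) = Σₕ Wₕ²(1 − fₕ)sₕ²/nₕ with Wₕ = Nₕ/N, N = 20029.
65+: Wₕ = 0.53851915; term = 0.53851915²·(1 − 0.09363990)·179/1010 = 0.046583781.
35–54: Wₕ = 0.08737331; term = 0.08737331²·(1 − 0.05828571)·62.71/102 = 0.0044199092.
18–34: Wₕ = 0.37410754; term = 0.37410754²·(1 − 0.14466836)·83.53/1084 = 0.009224454.
Sum = 0.060228144.
SE = √(0.060228144) = 0.2454.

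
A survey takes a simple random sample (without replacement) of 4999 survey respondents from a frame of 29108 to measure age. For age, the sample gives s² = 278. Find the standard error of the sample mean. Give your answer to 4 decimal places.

0.2146

Under SRS without replacement, Var(ȳ) = (1 − f)·s²/n with f = n/N = 4999/29108 = 0.17173973.
Var(ȳ) = (1 − 0.17173973)·278/4999 = 0.82826027·0.055611122 = 0.046060483.
SE(ȳ) = √(0.046060483) = 0.2146.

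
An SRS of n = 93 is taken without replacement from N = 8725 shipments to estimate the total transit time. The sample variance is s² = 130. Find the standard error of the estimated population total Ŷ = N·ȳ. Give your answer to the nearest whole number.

Var(Ŷ) = N²·Var(ȳ) = N²·(1 − n/N)·s²/n.
f = 93/8725 = 0.01065903; Var(ȳ) = 0.98934097·130/93 = 1.3829497.
Var(Ŷ) = 8725² · 1.3829497 = 1.0527791 × 10^8.
SE(Ŷ) = √(1.0527791 × 10^8) = 10261.

10261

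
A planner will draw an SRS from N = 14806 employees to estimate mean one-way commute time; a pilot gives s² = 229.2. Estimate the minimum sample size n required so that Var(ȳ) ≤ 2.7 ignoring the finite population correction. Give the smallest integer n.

Without fpc, n₀ = s²/D = 229.2/2.7 = 84.8889.
Rounding up, n = 85.

85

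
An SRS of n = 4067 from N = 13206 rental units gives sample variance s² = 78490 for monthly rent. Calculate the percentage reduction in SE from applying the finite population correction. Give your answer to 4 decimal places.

16.8114

f = n/N = 4067/13206 = 0.30796608.
SE_no-fpc = √(s²/n) = 4.3930898; SE_fpc = √((1−f)s²/n) = 3.6545488.
Ratio = √(1−f) = 0.83188576. Reduction = 100·(1 − 0.83188576) = 16.8114%.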